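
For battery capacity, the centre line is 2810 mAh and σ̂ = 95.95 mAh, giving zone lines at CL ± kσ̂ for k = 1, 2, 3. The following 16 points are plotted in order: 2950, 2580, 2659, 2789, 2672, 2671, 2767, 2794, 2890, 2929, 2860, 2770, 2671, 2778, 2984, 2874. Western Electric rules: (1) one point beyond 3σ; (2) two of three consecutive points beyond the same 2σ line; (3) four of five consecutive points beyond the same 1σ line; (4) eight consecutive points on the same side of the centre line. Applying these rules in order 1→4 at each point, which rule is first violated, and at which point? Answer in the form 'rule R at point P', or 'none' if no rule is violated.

rule 3 at point 6

Zone of each point (C = within 1σ̂, B = 1σ̂–2σ̂, A = 2σ̂–3σ̂, * = beyond 3σ̂; sign = side of CL): 1:+B, 2:-A, 3:-B, 4:-C, 5:-B, 6:-B, 7:-C, 8:-C, 9:+C, 10:+B, 11:+C, 12:-C, 13:-B, 14:-C, 15:+B, 16:+C
Rule 3 (four of five consecutive points beyond the same 1σ limit) is satisfied at point 6.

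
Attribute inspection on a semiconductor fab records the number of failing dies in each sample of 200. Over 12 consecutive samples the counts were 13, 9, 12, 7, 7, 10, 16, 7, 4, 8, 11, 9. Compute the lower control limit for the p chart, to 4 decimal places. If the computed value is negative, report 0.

0.0022

p̄ = Σdᵢ / (k·n) = 113 / (12 × 200) = 0.04708
LCL = p̄ − 3·√(p̄(1−p̄)/n) = 0.04708 − 3 × 0.01498 = 0.00215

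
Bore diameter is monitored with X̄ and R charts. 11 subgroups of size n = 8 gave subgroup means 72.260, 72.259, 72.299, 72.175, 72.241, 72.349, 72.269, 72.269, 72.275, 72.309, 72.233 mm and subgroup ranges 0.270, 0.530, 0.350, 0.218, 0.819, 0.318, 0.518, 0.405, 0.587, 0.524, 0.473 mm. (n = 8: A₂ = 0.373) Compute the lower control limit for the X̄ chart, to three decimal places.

X̄̄ = (72.260 + 72.259 + 72.299 + 72.175 + 72.241 + 72.349 + 72.269 + 72.269 + 72.275 + 72.309 + 72.233) / 11 = 794.9380 / 11 = 72.2671
R̄ = (0.270 + 0.530 + 0.350 + 0.218 + 0.819 + 0.318 + 0.518 + 0.405 + 0.587 + 0.524 + 0.473) / 11 = 5.0120 / 11 = 0.4556
LCL = X̄̄ − A₂·R̄ = 72.2671 − 0.373 × 0.4556 = 72.0971

72.097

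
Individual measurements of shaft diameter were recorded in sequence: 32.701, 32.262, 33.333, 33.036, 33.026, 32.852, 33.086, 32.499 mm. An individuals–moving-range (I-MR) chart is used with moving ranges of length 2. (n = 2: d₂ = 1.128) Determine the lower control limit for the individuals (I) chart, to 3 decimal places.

X̄ = (32.701 + 32.262 + 33.333 + 33.036 + 33.026 + 32.852 + 33.086 + 32.499) / 8 = 32.8494
Moving ranges: 0.439, 1.071, 0.297, 0.010, 0.174, 0.234, 0.587; M̄R̄ = 2.8120 / 7 = 0.4017
LCL = X̄ − 3·M̄R̄/d₂ = 32.8494 − 3 × 0.4017 / 1.128 = 31.7810

31.781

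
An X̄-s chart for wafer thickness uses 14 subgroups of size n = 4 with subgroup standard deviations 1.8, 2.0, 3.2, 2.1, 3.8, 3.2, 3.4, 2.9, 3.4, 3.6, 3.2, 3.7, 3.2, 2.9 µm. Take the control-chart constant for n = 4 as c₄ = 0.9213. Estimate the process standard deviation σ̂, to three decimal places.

3.287

s̄ = (1.8 + 2.0 + 3.2 + 2.1 + 3.8 + 3.2 + 3.4 + 2.9 + 3.4 + 3.6 + 3.2 + 3.7 + 3.2 + 2.9) / 14 = 3.0286
σ̂ = s̄ / c₄ = 3.0286 / 0.9213 = 3.2873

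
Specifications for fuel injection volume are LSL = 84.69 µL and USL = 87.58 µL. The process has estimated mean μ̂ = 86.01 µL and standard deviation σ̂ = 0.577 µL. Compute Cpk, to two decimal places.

Cpu = (USL − μ̂) / (3σ̂) = (87.58 − 86.01) / (3 × 0.577) = 0.9070; Cpl = (μ̂ − LSL) / (3σ̂) = (86.01 − 84.69) / (3 × 0.577) = 0.7626; Cpk = min(Cpu, Cpl) = 0.7626

0.76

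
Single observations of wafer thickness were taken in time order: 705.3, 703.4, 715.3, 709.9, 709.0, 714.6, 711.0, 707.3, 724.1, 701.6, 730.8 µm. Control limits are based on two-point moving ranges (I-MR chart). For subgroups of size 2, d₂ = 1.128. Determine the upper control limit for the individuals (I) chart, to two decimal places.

739.02

X̄ = (705.3 + 703.4 + 715.3 + 709.9 + 709.0 + 714.6 + 711.0 + 707.3 + 724.1 + 701.6 + 730.8) / 11 = 712.0273
Moving ranges: 1.9, 11.9, 5.4, 0.9, 5.6, 3.6, 3.7, 16.8, 22.5, 29.2; M̄R̄ = 101.5000 / 10 = 10.1500
UCL = X̄ + 3·M̄R̄/d₂ = 712.0273 + 3 × 10.1500 / 1.128 = 739.0220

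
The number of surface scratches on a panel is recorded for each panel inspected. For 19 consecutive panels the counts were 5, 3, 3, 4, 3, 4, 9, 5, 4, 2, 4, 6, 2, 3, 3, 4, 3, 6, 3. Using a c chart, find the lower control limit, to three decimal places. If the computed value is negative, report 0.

0.000

c̄ = (5 + 3 + 3 + 4 + 3 + 4 + 9 + 5 + 4 + 2 + 4 + 6 + 2 + 3 + 3 + 4 + 3 + 6 + 3) / 19 = 76 / 19 = 4.0000
LCL = c̄ − 3√c̄ = 4.0000 − 3 × 2.0000 = -2.0000 → 0 (cannot be negative)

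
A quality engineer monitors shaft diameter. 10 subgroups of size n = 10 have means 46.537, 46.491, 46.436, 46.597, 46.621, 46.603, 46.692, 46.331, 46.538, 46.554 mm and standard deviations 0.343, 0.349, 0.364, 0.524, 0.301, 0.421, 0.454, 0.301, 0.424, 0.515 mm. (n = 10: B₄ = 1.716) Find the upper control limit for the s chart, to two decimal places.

s̄ = (0.343 + 0.349 + 0.364 + 0.524 + 0.301 + 0.421 + 0.454 + 0.301 + 0.424 + 0.515) / 10 = 0.3996
UCL_s = B₄·s̄ = 1.716 × 0.3996 = 0.6857

0.69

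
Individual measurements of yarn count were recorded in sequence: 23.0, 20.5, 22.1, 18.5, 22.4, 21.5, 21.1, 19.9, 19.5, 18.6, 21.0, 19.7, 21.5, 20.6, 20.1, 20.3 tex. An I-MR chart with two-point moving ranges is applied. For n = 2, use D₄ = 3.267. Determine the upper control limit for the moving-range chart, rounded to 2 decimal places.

Moving ranges: 2.5, 1.6, 3.6, 3.9, 0.9, 0.4, 1.2, 0.4, 0.9, 2.4, 1.3, 1.8, 0.9, 0.5, 0.2; M̄R̄ = 22.5000 / 15 = 1.5000
UCL_MR = D₄·M̄R̄ = 3.267 × 1.5000 = 4.9005

4.90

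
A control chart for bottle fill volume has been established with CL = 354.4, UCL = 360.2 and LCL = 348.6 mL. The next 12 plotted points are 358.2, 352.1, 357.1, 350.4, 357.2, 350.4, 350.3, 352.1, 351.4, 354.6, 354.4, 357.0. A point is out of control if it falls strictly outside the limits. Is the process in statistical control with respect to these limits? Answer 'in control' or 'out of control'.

in control

All 12 points lie within [348.6, 360.2].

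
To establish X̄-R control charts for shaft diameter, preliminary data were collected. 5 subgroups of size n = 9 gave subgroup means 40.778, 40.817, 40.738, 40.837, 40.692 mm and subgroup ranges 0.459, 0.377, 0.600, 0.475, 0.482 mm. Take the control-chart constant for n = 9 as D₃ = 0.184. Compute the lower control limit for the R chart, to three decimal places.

0.088

R̄ = (0.459 + 0.377 + 0.600 + 0.475 + 0.482) / 5 = 2.3930 / 5 = 0.4786
LCL_R = D₃·R̄ = 0.184 × 0.4786 = 0.0881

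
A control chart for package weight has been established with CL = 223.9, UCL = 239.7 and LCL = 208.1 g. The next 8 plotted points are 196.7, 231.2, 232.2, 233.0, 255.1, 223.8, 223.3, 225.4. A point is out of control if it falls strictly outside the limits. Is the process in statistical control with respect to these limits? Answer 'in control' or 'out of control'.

Compare each point to [208.1, 239.7]: sample 1 = 196.7 < LCL; sample 5 = 255.1 > UCL.

out of control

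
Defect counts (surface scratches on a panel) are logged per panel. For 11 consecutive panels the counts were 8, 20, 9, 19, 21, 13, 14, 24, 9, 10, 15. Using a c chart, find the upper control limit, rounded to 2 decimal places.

26.24

c̄ = (8 + 20 + 9 + 19 + 21 + 13 + 14 + 24 + 9 + 10 + 15) / 11 = 162 / 11 = 14.7273
UCL = c̄ + 3√c̄ = 14.7273 + 3 × √14.7273 = 14.7273 + 3 × 3.8376 = 26.2401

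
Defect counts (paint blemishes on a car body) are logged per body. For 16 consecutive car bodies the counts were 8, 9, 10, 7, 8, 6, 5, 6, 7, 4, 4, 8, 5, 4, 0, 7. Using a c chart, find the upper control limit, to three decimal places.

13.550

c̄ = (8 + 9 + 10 + 7 + 8 + 6 + 5 + 6 + 7 + 4 + 4 + 8 + 5 + 4 + 0 + 7) / 16 = 98 / 16 = 6.1250
UCL = c̄ + 3√c̄ = 6.1250 + 3 × √6.1250 = 6.1250 + 3 × 2.4749 = 13.5496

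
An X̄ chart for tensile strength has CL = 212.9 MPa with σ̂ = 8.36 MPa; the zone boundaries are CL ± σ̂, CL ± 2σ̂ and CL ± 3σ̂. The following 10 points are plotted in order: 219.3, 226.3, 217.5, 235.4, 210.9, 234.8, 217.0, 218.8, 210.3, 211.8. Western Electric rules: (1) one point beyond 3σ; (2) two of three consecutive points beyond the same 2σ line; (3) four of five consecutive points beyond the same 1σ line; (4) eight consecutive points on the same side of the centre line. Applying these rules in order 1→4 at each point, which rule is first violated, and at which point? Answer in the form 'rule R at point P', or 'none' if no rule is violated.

rule 2 at point 6

Zone of each point (C = within 1σ̂, B = 1σ̂–2σ̂, A = 2σ̂–3σ̂, * = beyond 3σ̂; sign = side of CL): 1:+C, 2:+B, 3:+C, 4:+A, 5:-C, 6:+A, 7:+C, 8:+C, 9:-C, 10:-C
Rule 2 (two of three consecutive points beyond the same 2σ limit) is satisfied at point 6.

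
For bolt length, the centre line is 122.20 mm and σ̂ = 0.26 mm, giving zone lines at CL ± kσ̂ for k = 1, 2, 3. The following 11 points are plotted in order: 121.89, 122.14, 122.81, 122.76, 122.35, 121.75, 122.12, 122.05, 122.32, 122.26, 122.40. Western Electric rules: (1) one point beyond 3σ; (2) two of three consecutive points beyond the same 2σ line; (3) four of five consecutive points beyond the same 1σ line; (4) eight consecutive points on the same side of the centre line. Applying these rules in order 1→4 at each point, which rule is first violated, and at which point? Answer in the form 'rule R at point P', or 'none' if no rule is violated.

rule 2 at point 4

Zone of each point (C = within 1σ̂, B = 1σ̂–2σ̂, A = 2σ̂–3σ̂, * = beyond 3σ̂; sign = side of CL): 1:-B, 2:-C, 3:+A, 4:+A, 5:+C, 6:-B, 7:-C, 8:-C, 9:+C, 10:+C, 11:+C
Rule 2 (two of three consecutive points beyond the same 2σ limit) is satisfied at point 4.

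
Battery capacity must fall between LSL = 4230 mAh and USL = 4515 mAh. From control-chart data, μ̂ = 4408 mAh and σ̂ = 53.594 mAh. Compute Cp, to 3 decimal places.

0.886

Cp = (USL − LSL) / (6σ̂) = (4515 − 4230) / (6 × 53.594) = 285.0000 / 321.5640 = 0.8863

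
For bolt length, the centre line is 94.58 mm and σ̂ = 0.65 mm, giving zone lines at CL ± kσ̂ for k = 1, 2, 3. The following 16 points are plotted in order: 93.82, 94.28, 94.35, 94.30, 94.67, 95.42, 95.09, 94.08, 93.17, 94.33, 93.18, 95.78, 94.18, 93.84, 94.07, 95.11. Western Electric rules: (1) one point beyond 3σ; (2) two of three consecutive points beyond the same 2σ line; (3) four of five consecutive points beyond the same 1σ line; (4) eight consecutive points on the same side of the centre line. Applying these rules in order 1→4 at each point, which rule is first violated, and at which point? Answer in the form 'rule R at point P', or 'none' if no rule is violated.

Zone of each point (C = within 1σ̂, B = 1σ̂–2σ̂, A = 2σ̂–3σ̂, * = beyond 3σ̂; sign = side of CL): 1:-B, 2:-C, 3:-C, 4:-C, 5:+C, 6:+B, 7:+C, 8:-C, 9:-A, 10:-C, 11:-A, 12:+B, 13:-C, 14:-B, 15:-C, 16:+C
Rule 2 (two of three consecutive points beyond the same 2σ limit) is satisfied at point 11.

rule 2 at point 11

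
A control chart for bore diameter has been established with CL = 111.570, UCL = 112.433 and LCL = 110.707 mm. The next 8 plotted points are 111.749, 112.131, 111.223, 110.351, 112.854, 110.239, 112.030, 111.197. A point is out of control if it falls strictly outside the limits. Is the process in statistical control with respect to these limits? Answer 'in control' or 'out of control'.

out of control

Compare each point to [110.707, 112.433]: sample 4 = 110.351 < LCL; sample 5 = 112.854 > UCL; sample 6 = 110.239 < LCL.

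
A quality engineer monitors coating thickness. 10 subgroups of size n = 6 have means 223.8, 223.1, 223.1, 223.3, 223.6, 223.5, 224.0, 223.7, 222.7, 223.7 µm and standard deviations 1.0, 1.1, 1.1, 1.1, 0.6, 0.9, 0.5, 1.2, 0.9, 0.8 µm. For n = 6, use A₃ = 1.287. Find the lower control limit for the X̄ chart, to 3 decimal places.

222.266

X̄̄ = (223.8 + 223.1 + 223.1 + 223.3 + 223.6 + 223.5 + 224.0 + 223.7 + 222.7 + 223.7) / 10 = 223.4500
s̄ = (1.0 + 1.1 + 1.1 + 1.1 + 0.6 + 0.9 + 0.5 + 1.2 + 0.9 + 0.8) / 10 = 0.9200
LCL = X̄̄ − A₃·s̄ = 223.4500 − 1.287 × 0.9200 = 222.2660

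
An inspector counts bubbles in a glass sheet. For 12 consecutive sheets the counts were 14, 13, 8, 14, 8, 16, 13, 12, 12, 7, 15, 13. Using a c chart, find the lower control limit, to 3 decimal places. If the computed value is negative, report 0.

1.655

c̄ = (14 + 13 + 8 + 14 + 8 + 16 + 13 + 12 + 12 + 7 + 15 + 13) / 12 = 145 / 12 = 12.0833
LCL = c̄ − 3√c̄ = 12.0833 − 3 × 3.4761 = 1.6550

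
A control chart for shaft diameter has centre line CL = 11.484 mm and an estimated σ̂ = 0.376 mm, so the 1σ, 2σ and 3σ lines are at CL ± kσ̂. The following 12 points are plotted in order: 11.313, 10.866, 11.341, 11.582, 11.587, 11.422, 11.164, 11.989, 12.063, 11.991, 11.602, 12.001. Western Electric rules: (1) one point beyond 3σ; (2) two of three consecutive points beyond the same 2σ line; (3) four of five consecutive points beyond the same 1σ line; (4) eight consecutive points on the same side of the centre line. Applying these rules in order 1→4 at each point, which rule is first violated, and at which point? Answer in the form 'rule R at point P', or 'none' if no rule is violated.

rule 3 at point 12

Zone of each point (C = within 1σ̂, B = 1σ̂–2σ̂, A = 2σ̂–3σ̂, * = beyond 3σ̂; sign = side of CL): 1:-C, 2:-B, 3:-C, 4:+C, 5:+C, 6:-C, 7:-C, 8:+B, 9:+B, 10:+B, 11:+C, 12:+B
Rule 3 (four of five consecutive points beyond the same 1σ limit) is satisfied at point 12.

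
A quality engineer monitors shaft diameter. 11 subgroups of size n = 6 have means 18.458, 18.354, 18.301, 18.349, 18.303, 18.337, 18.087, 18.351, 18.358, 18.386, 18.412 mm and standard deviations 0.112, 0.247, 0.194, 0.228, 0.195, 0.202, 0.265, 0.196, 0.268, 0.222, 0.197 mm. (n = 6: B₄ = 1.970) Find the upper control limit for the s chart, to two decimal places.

0.42

s̄ = (0.112 + 0.247 + 0.194 + 0.228 + 0.195 + 0.202 + 0.265 + 0.196 + 0.268 + 0.222 + 0.197) / 11 = 0.2115
UCL_s = B₄·s̄ = 1.970 × 0.2115 = 0.4166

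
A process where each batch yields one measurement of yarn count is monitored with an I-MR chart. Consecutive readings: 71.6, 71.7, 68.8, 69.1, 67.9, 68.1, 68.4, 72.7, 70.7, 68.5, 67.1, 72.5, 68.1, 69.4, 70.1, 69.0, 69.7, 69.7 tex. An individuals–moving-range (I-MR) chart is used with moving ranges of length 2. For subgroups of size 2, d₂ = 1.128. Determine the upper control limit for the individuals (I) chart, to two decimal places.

X̄ = (71.6 + 71.7 + 68.8 + 69.1 + 67.9 + 68.1 + 68.4 + 72.7 + 70.7 + 68.5 + 67.1 + 72.5 + 68.1 + 69.4 + 70.1 + 69.0 + 69.7 + 69.7) / 18 = 69.6167
Moving ranges: 0.1, 2.9, 0.3, 1.2, 0.2, 0.3, 4.3, 2.0, 2.2, 1.4, 5.4, 4.4, 1.3, 0.7, 1.1, 0.7, 0.0; M̄R̄ = 28.5000 / 17 = 1.6765
UCL = X̄ + 3·M̄R̄/d₂ = 69.6167 + 3 × 1.6765 / 1.128 = 74.0754

74.08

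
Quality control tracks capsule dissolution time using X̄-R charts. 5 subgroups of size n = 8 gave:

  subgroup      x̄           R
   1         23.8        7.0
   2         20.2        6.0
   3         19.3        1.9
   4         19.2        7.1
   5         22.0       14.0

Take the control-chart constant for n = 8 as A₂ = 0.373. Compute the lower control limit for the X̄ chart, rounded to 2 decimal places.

18.21

X̄̄ = (23.8 + 20.2 + 19.3 + 19.2 + 22.0) / 5 = 104.5000 / 5 = 20.9000
R̄ = (7.0 + 6.0 + 1.9 + 7.1 + 14.0) / 5 = 36.0000 / 5 = 7.2000
LCL = X̄̄ − A₂·R̄ = 20.9000 − 0.373 × 7.2000 = 18.2144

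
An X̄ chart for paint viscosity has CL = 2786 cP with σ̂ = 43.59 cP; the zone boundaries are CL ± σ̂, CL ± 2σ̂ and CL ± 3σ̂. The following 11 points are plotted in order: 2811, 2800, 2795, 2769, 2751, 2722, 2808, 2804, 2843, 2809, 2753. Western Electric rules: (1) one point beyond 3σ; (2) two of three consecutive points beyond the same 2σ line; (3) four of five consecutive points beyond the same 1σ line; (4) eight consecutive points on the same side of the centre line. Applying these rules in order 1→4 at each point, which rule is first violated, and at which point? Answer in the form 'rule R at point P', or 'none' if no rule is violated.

none

Zone of each point (C = within 1σ̂, B = 1σ̂–2σ̂, A = 2σ̂–3σ̂, * = beyond 3σ̂; sign = side of CL): 1:+C, 2:+C, 3:+C, 4:-C, 5:-C, 6:-B, 7:+C, 8:+C, 9:+B, 10:+C, 11:-C
No rule fires across all 11 points.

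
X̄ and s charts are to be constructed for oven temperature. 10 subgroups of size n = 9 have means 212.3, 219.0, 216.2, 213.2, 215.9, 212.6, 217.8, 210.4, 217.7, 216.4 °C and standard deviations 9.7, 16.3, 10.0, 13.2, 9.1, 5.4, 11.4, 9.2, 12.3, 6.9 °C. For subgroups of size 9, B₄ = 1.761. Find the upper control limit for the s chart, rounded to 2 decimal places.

18.23

s̄ = (9.7 + 16.3 + 10.0 + 13.2 + 9.1 + 5.4 + 11.4 + 9.2 + 12.3 + 6.9) / 10 = 10.3500
UCL_s = B₄·s̄ = 1.761 × 10.3500 = 18.2264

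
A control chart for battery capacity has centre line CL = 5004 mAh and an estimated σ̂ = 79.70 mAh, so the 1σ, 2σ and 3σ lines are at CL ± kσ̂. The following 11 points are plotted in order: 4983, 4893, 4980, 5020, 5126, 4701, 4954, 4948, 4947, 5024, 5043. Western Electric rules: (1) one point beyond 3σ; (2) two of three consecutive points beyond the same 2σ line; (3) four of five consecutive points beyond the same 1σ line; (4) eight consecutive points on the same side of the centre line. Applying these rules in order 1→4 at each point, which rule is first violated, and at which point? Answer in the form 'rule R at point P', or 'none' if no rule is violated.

rule 1 at point 6

Zone of each point (C = within 1σ̂, B = 1σ̂–2σ̂, A = 2σ̂–3σ̂, * = beyond 3σ̂; sign = side of CL): 1:-C, 2:-B, 3:-C, 4:+C, 5:+B, 6:-*, 7:-C, 8:-C, 9:-C, 10:+C, 11:+C
Rule 1 (one point beyond the 3σ limits) is satisfied at point 6.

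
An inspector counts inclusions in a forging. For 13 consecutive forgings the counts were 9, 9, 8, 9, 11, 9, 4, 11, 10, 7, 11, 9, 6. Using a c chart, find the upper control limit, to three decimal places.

c̄ = (9 + 9 + 8 + 9 + 11 + 9 + 4 + 11 + 10 + 7 + 11 + 9 + 6) / 13 = 113 / 13 = 8.6923
UCL = c̄ + 3√c̄ = 8.6923 + 3 × √8.6923 = 8.6923 + 3 × 2.9483 = 17.5371

17.537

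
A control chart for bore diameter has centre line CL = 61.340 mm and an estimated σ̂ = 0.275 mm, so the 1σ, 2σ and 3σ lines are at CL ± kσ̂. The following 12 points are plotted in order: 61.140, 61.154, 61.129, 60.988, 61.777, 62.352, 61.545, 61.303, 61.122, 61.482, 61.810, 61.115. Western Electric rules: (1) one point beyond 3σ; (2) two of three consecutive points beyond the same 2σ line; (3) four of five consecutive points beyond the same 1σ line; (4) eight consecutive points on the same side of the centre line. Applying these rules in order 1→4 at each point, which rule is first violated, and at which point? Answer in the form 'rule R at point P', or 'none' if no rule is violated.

rule 1 at point 6

Zone of each point (C = within 1σ̂, B = 1σ̂–2σ̂, A = 2σ̂–3σ̂, * = beyond 3σ̂; sign = side of CL): 1:-C, 2:-C, 3:-C, 4:-B, 5:+B, 6:+*, 7:+C, 8:-C, 9:-C, 10:+C, 11:+B, 12:-C
Rule 1 (one point beyond the 3σ limits) is satisfied at point 6.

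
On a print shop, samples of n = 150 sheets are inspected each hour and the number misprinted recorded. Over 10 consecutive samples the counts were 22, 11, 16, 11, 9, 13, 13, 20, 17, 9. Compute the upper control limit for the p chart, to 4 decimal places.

0.1655

p̄ = Σdᵢ / (k·n) = 141 / (10 × 150) = 0.09400
UCL = p̄ + 3·√(p̄(1−p̄)/n) = 0.09400 + 3 × √(0.09400×0.90600/150) = 0.09400 + 3 × 0.02383 = 0.16548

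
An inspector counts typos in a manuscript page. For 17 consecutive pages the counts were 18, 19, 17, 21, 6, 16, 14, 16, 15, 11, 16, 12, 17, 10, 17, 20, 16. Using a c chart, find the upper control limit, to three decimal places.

c̄ = (18 + 19 + 17 + 21 + 6 + 16 + 14 + 16 + 15 + 11 + 16 + 12 + 17 + 10 + 17 + 20 + 16) / 17 = 261 / 17 = 15.3529
UCL = c̄ + 3√c̄ = 15.3529 + 3 × √15.3529 = 15.3529 + 3 × 3.9183 = 27.1078

27.108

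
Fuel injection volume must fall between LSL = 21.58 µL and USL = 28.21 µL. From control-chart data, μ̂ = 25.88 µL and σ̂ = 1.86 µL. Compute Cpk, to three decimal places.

0.418

Cpu = (USL − μ̂) / (3σ̂) = (28.21 − 25.88) / (3 × 1.86) = 0.4176; Cpl = (μ̂ − LSL) / (3σ̂) = (25.88 − 21.58) / (3 × 1.86) = 0.7706; Cpk = min(Cpu, Cpl) = 0.4176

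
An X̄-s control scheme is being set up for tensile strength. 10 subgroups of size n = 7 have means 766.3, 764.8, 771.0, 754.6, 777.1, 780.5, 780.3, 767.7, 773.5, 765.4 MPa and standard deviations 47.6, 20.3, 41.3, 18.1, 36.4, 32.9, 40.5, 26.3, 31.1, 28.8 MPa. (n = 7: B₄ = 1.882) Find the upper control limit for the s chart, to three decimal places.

s̄ = (47.6 + 20.3 + 41.3 + 18.1 + 36.4 + 32.9 + 40.5 + 26.3 + 31.1 + 28.8) / 10 = 32.3300
UCL_s = B₄·s̄ = 1.882 × 32.3300 = 60.8451

60.845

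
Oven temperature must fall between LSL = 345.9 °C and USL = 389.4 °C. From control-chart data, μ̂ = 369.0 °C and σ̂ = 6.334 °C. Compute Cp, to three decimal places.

1.145

Cp = (USL − LSL) / (6σ̂) = (389.4 − 345.9) / (6 × 6.334) = 43.5000 / 38.0040 = 1.1446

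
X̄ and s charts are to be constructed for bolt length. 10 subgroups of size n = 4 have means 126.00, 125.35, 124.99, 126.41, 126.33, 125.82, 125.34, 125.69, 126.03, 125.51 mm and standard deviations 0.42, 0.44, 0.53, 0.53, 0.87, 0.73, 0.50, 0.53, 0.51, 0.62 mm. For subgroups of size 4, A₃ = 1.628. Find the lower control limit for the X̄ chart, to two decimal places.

124.82

X̄̄ = (126.00 + 125.35 + 124.99 + 126.41 + 126.33 + 125.82 + 125.34 + 125.69 + 126.03 + 125.51) / 10 = 125.7470
s̄ = (0.42 + 0.44 + 0.53 + 0.53 + 0.87 + 0.73 + 0.50 + 0.53 + 0.51 + 0.62) / 10 = 0.5680
LCL = X̄̄ − A₃·s̄ = 125.7470 − 1.628 × 0.5680 = 124.8223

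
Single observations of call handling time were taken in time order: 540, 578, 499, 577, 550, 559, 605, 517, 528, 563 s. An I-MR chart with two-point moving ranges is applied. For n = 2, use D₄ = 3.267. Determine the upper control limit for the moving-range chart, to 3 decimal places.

149.193

Moving ranges: 38, 79, 78, 27, 9, 46, 88, 11, 35; M̄R̄ = 411.0000 / 9 = 45.6667
UCL_MR = D₄·M̄R̄ = 3.267 × 45.6667 = 149.1930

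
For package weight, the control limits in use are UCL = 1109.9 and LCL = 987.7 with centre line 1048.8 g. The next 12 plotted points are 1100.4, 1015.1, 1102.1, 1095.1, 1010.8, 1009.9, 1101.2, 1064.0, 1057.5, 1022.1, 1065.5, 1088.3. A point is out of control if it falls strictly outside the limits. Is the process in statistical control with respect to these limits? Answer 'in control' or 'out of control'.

in control

All 12 points lie within [987.7, 1109.9].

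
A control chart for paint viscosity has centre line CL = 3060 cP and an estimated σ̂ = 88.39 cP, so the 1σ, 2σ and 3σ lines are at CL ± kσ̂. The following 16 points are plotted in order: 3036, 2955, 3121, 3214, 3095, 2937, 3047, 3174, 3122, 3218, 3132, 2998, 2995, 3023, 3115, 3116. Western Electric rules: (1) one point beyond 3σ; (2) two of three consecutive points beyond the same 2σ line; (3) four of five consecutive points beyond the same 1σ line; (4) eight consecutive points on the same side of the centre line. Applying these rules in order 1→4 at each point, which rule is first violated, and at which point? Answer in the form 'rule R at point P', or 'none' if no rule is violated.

Zone of each point (C = within 1σ̂, B = 1σ̂–2σ̂, A = 2σ̂–3σ̂, * = beyond 3σ̂; sign = side of CL): 1:-C, 2:-B, 3:+C, 4:+B, 5:+C, 6:-B, 7:-C, 8:+B, 9:+C, 10:+B, 11:+C, 12:-C, 13:-C, 14:-C, 15:+C, 16:+C
No rule fires across all 16 points.

none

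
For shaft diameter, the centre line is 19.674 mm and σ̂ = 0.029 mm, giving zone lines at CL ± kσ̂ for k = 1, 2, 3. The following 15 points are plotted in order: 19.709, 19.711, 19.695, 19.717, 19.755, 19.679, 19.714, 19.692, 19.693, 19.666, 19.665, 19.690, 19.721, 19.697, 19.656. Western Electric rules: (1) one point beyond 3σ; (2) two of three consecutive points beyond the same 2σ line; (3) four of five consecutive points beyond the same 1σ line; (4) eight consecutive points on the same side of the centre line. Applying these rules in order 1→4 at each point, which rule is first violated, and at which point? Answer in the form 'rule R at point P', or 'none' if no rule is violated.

rule 3 at point 5

Zone of each point (C = within 1σ̂, B = 1σ̂–2σ̂, A = 2σ̂–3σ̂, * = beyond 3σ̂; sign = side of CL): 1:+B, 2:+B, 3:+C, 4:+B, 5:+A, 6:+C, 7:+B, 8:+C, 9:+C, 10:-C, 11:-C, 12:+C, 13:+B, 14:+C, 15:-C
Rule 3 (four of five consecutive points beyond the same 1σ limit) is satisfied at point 5.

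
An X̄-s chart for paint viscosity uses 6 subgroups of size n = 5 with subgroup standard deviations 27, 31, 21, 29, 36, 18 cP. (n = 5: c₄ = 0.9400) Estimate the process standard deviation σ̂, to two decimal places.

28.72

s̄ = (27 + 31 + 21 + 29 + 36 + 18) / 6 = 27.0000
σ̂ = s̄ / c₄ = 27.0000 / 0.9400 = 28.7234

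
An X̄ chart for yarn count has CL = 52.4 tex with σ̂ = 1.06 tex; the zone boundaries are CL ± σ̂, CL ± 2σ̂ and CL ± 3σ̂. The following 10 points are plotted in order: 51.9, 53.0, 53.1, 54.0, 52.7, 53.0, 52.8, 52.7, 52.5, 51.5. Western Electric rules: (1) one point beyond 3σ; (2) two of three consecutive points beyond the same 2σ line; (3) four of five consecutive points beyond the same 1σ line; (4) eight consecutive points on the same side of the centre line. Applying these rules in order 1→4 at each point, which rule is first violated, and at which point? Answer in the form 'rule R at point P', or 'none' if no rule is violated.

rule 4 at point 9

Zone of each point (C = within 1σ̂, B = 1σ̂–2σ̂, A = 2σ̂–3σ̂, * = beyond 3σ̂; sign = side of CL): 1:-C, 2:+C, 3:+C, 4:+B, 5:+C, 6:+C, 7:+C, 8:+C, 9:+C, 10:-C
Rule 4 (eight consecutive points on the same side of the centre line) is satisfied at point 9.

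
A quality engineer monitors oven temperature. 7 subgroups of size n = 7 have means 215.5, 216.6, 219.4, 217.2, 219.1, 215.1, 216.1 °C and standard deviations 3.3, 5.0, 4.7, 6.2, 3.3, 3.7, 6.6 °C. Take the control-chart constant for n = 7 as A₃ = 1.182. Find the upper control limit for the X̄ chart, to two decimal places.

222.54

X̄̄ = (215.5 + 216.6 + 219.4 + 217.2 + 219.1 + 215.1 + 216.1) / 7 = 217.0000
s̄ = (3.3 + 5.0 + 4.7 + 6.2 + 3.3 + 3.7 + 6.6) / 7 = 4.6857
UCL = X̄̄ + A₃·s̄ = 217.0000 + 1.182 × 4.6857 = 222.5385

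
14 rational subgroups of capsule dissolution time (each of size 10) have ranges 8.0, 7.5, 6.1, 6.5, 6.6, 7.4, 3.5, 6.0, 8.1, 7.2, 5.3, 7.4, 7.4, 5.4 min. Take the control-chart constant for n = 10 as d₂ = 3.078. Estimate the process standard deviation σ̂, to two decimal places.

2.14

R̄ = (8.0 + 7.5 + 6.1 + 6.5 + 6.6 + 7.4 + 3.5 + 6.0 + 8.1 + 7.2 + 5.3 + 7.4 + 7.4 + 5.4) / 14 = 6.6000
σ̂ = R̄ / d₂ = 6.6000 / 3.078 = 2.1442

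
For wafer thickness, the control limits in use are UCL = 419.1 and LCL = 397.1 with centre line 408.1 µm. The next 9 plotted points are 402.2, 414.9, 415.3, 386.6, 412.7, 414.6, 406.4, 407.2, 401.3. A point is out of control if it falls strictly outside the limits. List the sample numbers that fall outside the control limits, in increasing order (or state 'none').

4

Compare each point to [397.1, 419.1]: sample 4 = 386.6 < LCL.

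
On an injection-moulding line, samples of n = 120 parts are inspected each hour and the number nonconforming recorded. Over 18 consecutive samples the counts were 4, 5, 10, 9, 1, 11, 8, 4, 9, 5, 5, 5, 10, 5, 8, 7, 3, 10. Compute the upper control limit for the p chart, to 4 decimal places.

p̄ = Σdᵢ / (k·n) = 119 / (18 × 120) = 0.05509
UCL = p̄ + 3·√(p̄(1−p̄)/n) = 0.05509 + 3 × √(0.05509×0.94491/120) = 0.05509 + 3 × 0.02083 = 0.11758

0.1176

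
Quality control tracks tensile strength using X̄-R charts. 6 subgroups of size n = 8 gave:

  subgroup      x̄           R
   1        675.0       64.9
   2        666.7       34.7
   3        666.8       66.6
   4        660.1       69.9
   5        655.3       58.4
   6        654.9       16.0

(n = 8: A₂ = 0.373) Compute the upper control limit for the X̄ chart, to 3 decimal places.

682.436

X̄̄ = (675.0 + 666.7 + 666.8 + 660.1 + 655.3 + 654.9) / 6 = 3978.8000 / 6 = 663.1333
R̄ = (64.9 + 34.7 + 66.6 + 69.9 + 58.4 + 16.0) / 6 = 310.5000 / 6 = 51.7500
UCL = X̄̄ + A₂·R̄ = 663.1333 + 0.373 × 51.7500 = 682.4361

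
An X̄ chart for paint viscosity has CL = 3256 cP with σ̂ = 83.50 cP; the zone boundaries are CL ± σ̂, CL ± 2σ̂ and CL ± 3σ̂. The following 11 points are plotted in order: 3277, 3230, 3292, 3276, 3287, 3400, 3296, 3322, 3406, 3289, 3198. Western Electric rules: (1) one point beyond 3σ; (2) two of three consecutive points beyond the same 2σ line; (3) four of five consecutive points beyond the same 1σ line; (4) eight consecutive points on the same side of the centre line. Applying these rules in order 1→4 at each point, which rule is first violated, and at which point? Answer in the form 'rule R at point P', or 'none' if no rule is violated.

rule 4 at point 10

Zone of each point (C = within 1σ̂, B = 1σ̂–2σ̂, A = 2σ̂–3σ̂, * = beyond 3σ̂; sign = side of CL): 1:+C, 2:-C, 3:+C, 4:+C, 5:+C, 6:+B, 7:+C, 8:+C, 9:+B, 10:+C, 11:-C
Rule 4 (eight consecutive points on the same side of the centre line) is satisfied at point 10.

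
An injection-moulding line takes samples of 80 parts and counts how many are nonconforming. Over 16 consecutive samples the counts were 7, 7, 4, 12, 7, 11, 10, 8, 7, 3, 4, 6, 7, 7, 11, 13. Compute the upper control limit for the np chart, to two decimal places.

15.69

p̄ = Σdᵢ / (k·n) = 124 / (16 × 80) = 0.09688
UCL = np̄ + 3·√(np̄(1−p̄)) = 7.7500 + 3 × √(7.7500×0.90312) = 7.7500 + 3 × 2.6456 = 15.6868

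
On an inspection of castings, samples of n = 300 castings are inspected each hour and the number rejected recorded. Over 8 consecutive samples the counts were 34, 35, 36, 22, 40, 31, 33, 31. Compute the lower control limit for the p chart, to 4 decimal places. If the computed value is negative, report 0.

0.0552

p̄ = Σdᵢ / (k·n) = 262 / (8 × 300) = 0.10917
LCL = p̄ − 3·√(p̄(1−p̄)/n) = 0.10917 − 3 × 0.01800 = 0.05515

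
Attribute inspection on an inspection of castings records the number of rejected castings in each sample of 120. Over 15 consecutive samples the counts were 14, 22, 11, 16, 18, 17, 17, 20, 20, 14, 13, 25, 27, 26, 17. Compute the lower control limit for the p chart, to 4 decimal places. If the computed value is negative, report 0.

0.0551

p̄ = Σdᵢ / (k·n) = 277 / (15 × 120) = 0.15389
LCL = p̄ − 3·√(p̄(1−p̄)/n) = 0.15389 − 3 × 0.03294 = 0.05507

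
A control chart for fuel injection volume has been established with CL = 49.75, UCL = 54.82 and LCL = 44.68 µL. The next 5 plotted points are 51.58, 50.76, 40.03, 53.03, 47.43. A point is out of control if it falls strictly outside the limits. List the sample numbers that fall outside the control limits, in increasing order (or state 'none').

Compare each point to [44.68, 54.82]: sample 3 = 40.03 < LCL.

3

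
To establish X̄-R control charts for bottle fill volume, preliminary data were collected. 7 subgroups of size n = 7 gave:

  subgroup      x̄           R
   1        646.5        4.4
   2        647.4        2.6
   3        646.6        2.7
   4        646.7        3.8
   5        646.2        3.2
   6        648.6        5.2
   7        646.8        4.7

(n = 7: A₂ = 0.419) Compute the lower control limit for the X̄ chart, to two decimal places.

645.38

X̄̄ = (646.5 + 647.4 + 646.6 + 646.7 + 646.2 + 648.6 + 646.8) / 7 = 4528.8000 / 7 = 646.9714
R̄ = (4.4 + 2.6 + 2.7 + 3.8 + 3.2 + 5.2 + 4.7) / 7 = 26.6000 / 7 = 3.8000
LCL = X̄̄ − A₂·R̄ = 646.9714 − 0.419 × 3.8000 = 645.3792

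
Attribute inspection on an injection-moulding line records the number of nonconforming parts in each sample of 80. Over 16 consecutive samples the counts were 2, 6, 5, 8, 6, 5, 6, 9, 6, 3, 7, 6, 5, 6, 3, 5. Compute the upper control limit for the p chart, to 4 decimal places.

0.1536

p̄ = Σdᵢ / (k·n) = 88 / (16 × 80) = 0.06875
UCL = p̄ + 3·√(p̄(1−p̄)/n) = 0.06875 + 3 × √(0.06875×0.93125/80) = 0.06875 + 3 × 0.02829 = 0.15362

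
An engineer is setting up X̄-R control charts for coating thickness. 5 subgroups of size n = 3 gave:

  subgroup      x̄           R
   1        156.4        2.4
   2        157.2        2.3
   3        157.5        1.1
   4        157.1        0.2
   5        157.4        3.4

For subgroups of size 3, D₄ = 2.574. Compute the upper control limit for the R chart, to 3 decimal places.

R̄ = (2.4 + 2.3 + 1.1 + 0.2 + 3.4) / 5 = 9.4000 / 5 = 1.8800
UCL_R = D₄·R̄ = 2.574 × 1.8800 = 4.8391

4.839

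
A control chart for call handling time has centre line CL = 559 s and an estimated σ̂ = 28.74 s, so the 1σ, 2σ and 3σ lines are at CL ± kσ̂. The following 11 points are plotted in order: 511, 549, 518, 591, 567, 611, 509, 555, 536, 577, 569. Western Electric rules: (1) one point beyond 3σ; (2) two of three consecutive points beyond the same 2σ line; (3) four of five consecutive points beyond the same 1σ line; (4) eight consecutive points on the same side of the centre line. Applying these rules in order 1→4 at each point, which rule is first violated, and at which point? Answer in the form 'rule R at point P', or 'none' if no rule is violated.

none

Zone of each point (C = within 1σ̂, B = 1σ̂–2σ̂, A = 2σ̂–3σ̂, * = beyond 3σ̂; sign = side of CL): 1:-B, 2:-C, 3:-B, 4:+B, 5:+C, 6:+B, 7:-B, 8:-C, 9:-C, 10:+C, 11:+C
No rule fires across all 11 points.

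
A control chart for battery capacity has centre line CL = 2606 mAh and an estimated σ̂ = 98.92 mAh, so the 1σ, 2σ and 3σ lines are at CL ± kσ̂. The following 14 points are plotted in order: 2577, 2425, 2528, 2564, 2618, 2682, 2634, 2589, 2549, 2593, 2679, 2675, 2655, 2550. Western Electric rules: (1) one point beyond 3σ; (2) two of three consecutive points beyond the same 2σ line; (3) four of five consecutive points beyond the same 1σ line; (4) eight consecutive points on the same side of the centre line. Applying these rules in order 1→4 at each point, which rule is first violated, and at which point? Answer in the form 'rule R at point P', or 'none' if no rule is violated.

Zone of each point (C = within 1σ̂, B = 1σ̂–2σ̂, A = 2σ̂–3σ̂, * = beyond 3σ̂; sign = side of CL): 1:-C, 2:-B, 3:-C, 4:-C, 5:+C, 6:+C, 7:+C, 8:-C, 9:-C, 10:-C, 11:+C, 12:+C, 13:+C, 14:-C
No rule fires across all 14 points.

none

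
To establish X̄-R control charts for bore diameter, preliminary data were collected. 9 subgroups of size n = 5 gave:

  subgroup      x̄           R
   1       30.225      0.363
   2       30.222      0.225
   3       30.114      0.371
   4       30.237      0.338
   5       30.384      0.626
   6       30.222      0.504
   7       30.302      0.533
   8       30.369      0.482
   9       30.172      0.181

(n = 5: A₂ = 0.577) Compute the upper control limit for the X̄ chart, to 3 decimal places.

X̄̄ = (30.225 + 30.222 + 30.114 + 30.237 + 30.384 + 30.222 + 30.302 + 30.369 + 30.172) / 9 = 272.2470 / 9 = 30.2497
R̄ = (0.363 + 0.225 + 0.371 + 0.338 + 0.626 + 0.504 + 0.533 + 0.482 + 0.181) / 9 = 3.6230 / 9 = 0.4026
UCL = X̄̄ + A₂·R̄ = 30.2497 + 0.577 × 0.4026 = 30.4819

30.482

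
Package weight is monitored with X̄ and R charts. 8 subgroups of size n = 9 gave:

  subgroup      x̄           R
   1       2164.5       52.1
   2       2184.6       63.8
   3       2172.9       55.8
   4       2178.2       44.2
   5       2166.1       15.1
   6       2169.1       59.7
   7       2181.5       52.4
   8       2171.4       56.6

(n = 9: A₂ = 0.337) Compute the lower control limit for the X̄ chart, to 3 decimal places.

2156.700

X̄̄ = (2164.5 + 2184.6 + 2172.9 + 2178.2 + 2166.1 + 2169.1 + 2181.5 + 2171.4) / 8 = 17388.3000 / 8 = 2173.5375
R̄ = (52.1 + 63.8 + 55.8 + 44.2 + 15.1 + 59.7 + 52.4 + 56.6) / 8 = 399.7000 / 8 = 49.9625
LCL = X̄̄ − A₂·R̄ = 2173.5375 − 0.337 × 49.9625 = 2156.7001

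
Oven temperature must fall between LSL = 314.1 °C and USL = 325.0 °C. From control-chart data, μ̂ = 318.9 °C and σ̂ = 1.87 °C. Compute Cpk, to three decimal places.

Cpu = (USL − μ̂) / (3σ̂) = (325.0 − 318.9) / (3 × 1.87) = 1.0873; Cpl = (μ̂ − LSL) / (3σ̂) = (318.9 − 314.1) / (3 × 1.87) = 0.8556; Cpk = min(Cpu, Cpl) = 0.8556

0.856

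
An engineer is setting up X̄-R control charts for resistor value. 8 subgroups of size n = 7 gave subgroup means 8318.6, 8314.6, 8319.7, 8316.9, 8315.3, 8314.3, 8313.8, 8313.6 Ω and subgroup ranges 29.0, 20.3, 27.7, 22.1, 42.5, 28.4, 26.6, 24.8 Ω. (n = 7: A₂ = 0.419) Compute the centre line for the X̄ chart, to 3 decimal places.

8315.850

X̄̄ = (8318.6 + 8314.6 + 8319.7 + 8316.9 + 8315.3 + 8314.3 + 8313.8 + 8313.6) / 8 = 66526.8000 / 8 = 8315.8500
CL = X̄̄ = 8315.8500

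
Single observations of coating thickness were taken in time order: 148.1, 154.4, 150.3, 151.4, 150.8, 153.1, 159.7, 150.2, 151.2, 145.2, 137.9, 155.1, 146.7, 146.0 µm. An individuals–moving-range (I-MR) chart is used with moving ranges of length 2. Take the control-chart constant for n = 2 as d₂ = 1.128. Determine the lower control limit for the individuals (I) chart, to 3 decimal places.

135.461

X̄ = (148.1 + 154.4 + 150.3 + 151.4 + 150.8 + 153.1 + 159.7 + 150.2 + 151.2 + 145.2 + 137.9 + 155.1 + 146.7 + 146.0) / 14 = 150.0071
Moving ranges: 6.3, 4.1, 1.1, 0.6, 2.3, 6.6, 9.5, 1.0, 6.0, 7.3, 17.2, 8.4, 0.7; M̄R̄ = 71.1000 / 13 = 5.4692
LCL = X̄ − 3·M̄R̄/d₂ = 150.0071 − 3 × 5.4692 / 1.128 = 135.4613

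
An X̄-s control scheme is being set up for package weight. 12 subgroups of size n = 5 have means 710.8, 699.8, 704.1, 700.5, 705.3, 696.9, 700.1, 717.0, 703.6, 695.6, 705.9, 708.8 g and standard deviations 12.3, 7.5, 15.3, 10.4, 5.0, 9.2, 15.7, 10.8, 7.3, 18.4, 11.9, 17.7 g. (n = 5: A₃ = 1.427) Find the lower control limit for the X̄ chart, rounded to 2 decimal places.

687.21

X̄̄ = (710.8 + 699.8 + 704.1 + 700.5 + 705.3 + 696.9 + 700.1 + 717.0 + 703.6 + 695.6 + 705.9 + 708.8) / 12 = 704.0333
s̄ = (12.3 + 7.5 + 15.3 + 10.4 + 5.0 + 9.2 + 15.7 + 10.8 + 7.3 + 18.4 + 11.9 + 17.7) / 12 = 11.7917
LCL = X̄̄ − A₃·s̄ = 704.0333 − 1.427 × 11.7917 = 687.2066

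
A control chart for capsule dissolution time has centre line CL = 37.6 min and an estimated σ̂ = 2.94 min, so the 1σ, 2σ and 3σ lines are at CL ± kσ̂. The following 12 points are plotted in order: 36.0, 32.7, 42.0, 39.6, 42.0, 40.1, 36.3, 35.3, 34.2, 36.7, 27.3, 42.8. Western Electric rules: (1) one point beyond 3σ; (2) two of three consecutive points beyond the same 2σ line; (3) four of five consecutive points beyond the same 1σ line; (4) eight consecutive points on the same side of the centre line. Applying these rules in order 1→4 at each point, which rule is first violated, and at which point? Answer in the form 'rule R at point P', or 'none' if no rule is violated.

rule 1 at point 11

Zone of each point (C = within 1σ̂, B = 1σ̂–2σ̂, A = 2σ̂–3σ̂, * = beyond 3σ̂; sign = side of CL): 1:-C, 2:-B, 3:+B, 4:+C, 5:+B, 6:+C, 7:-C, 8:-C, 9:-B, 10:-C, 11:-*, 12:+B
Rule 1 (one point beyond the 3σ limits) is satisfied at point 11.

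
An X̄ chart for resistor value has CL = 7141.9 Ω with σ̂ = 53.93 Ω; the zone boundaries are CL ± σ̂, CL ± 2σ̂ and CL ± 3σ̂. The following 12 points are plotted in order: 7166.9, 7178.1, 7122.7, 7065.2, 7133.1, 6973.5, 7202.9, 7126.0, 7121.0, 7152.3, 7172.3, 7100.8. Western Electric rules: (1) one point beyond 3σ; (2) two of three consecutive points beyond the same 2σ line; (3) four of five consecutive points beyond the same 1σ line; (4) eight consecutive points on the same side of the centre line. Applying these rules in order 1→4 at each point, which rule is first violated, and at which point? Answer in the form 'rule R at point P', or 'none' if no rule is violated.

rule 1 at point 6

Zone of each point (C = within 1σ̂, B = 1σ̂–2σ̂, A = 2σ̂–3σ̂, * = beyond 3σ̂; sign = side of CL): 1:+C, 2:+C, 3:-C, 4:-B, 5:-C, 6:-*, 7:+B, 8:-C, 9:-C, 10:+C, 11:+C, 12:-C
Rule 1 (one point beyond the 3σ limits) is satisfied at point 6.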